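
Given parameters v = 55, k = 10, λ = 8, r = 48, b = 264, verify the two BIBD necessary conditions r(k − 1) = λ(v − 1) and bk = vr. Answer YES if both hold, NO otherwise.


Condition (i): r(k − 1) = 48·9 = 432; λ(v − 1) = 8·54 = 432. Match? YES.
Condition (ii): bk = 264·10 = 2640; vr = 55·48 = 2640. Match? YES.
Both conditions hold? YES.

YES


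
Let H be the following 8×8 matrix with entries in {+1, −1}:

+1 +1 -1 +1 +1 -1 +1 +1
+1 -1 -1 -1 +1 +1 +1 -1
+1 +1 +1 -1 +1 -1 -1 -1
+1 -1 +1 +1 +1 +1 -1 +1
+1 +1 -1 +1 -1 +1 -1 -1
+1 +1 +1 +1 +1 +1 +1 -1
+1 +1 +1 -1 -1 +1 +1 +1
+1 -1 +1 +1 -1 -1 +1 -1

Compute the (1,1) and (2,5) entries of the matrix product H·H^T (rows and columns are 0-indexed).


Row 1 of H: [1, -1, -1, -1, 1, 1, 1, -1].
Row 2 of H: [1, 1, 1, -1, 1, -1, -1, -1].
Row 5 of H: [1, 1, 1, 1, 1, 1, 1, -1].
(H·H^T)[1][1] = Σ_j H[1][j]·H[1][j] = (1)² + (-1)² + (-1)² + (-1)² + (1)² + (1)² + (1)² + (-1)² = 1 + 1 + 1 + 1 + 1 + 1 + 1 + 1 = 8.
(H·H^T)[2][5] = Σ_j H[2][j]·H[5][j] = (1)·(1) + (1)·(1) + (1)·(1) + (-1)·(1) + (1)·(1) + (-1)·(1) + (-1)·(1) + (-1)·(-1) = 1 + 1 + 1 + -1 + 1 + -1 + -1 + 1 = 2.
Rows 2 and 5 are not orthogonal (dot product = 2 ≠ 0), so H is not a Hadamard matrix.

(1,1) entry = 8; (2,5) entry = 2.


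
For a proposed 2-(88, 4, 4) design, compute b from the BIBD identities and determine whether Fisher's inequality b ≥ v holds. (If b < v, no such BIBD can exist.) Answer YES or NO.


b = λv(v − 1)/(k(k − 1)) = 4·88·87/(4·3) = 30624/12 = 2552.
Compare with v = 88: b ≥ v, so Fisher's inequality holds.

YES


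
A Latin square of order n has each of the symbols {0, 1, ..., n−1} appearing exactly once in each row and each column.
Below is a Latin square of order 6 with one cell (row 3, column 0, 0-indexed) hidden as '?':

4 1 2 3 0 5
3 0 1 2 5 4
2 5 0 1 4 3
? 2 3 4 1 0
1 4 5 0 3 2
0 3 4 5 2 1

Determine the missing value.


Row 3 contains symbols [0, 1, 2, 3, 4] — missing [5].
Column 0 contains symbols [0, 1, 2, 3, 4] — missing [5].
The missing symbol must appear in both missing sets; intersection = [5].
Therefore the hidden value is 5.

Missing value = 5.


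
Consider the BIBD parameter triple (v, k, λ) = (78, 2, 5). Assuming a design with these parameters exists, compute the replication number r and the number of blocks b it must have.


Any 2-(v, k, λ) BIBD satisfies two necessary conditions:
  (i)  Each point sits in r blocks, and counting incidences through any fixed point gives r(k − 1) = λ(v − 1), so r = λ(v − 1)/(k − 1).
  (ii) Total incidences bk = vr, so b = vr/k.
Step 1: r = λ(v − 1)/(k − 1) = 5·(78 − 1)/(2 − 1) = 5·77/1 = 385/1 = 385.
Step 2: b = vr/k = 78·385/2 = 30030/2 = 15015.
Check integrality: r = 385 ∈ Z ✓, b = 15015 ∈ Z ✓.
(These identities are necessary conditions: they determine r and b for any design with these parameters, but do not by themselves prove that one exists.)

r = 385, b = 15015.


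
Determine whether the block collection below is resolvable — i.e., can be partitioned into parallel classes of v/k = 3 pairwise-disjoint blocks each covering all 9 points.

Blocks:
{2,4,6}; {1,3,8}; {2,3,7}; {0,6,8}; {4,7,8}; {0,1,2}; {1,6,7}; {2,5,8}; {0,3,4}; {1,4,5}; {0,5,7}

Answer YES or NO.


v = 9, block size k = 3, number of blocks = 11.
For resolvability, blocks must partition into parallel classes of size v/k = 3.
Total blocks must therefore be a multiple of 3: 11 = 3·3 + 2 ⇒ not divisible ✗.
Resolvable? NO.

NO


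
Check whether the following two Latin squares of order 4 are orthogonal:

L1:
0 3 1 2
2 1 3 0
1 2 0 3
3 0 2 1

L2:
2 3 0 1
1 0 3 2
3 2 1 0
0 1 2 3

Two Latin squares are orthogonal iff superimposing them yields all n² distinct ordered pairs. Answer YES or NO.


Form the n² = 16 superimposed pairs (L1[i][j], L2[i][j]), row by row (rows and columns indexed from 0):
row 0: (0,2) (3,3) (1,0) (2,1)
row 1: (2,1) (1,0) (3,3) (0,2)
row 2: (1,3) (2,2) (0,1) (3,0)
row 3: (3,0) (0,1) (2,2) (1,3)
Orthogonality requires all 16 pairs distinct.
But the pair (2,1) repeats: cell (0,3) has L1 = 2, L2 = 1, and cell (1,0) has L1 = 2, L2 = 1.
A repeated pair means some other pair never occurs (only 8 distinct pairs out of 16), so the squares are not orthogonal.
Conclusion: NO.

NO


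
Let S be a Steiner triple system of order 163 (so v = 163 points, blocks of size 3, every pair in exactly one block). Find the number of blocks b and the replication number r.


An STS(v) is a 2-(v, 3, 1) BIBD: block size k = 3, λ = 1.
Replication: r(k − 1) = λ(v − 1) ⇒ r·2 = 163 − 1 = 162 ⇒ r = 81.
Block count: b = v(v − 1)/6 = 163·162/6 = 26406/6 = 4401.

r = 81, b = 4401.


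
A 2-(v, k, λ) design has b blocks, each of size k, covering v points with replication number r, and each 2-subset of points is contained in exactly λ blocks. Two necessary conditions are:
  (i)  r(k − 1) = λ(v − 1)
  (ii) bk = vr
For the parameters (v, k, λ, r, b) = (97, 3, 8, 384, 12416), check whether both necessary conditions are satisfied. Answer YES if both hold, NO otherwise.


Condition (i): r(k − 1) = 384·2 = 768; λ(v − 1) = 8·96 = 768. Match? YES.
Condition (ii): bk = 12416·3 = 37248; vr = 97·384 = 37248. Match? YES.
Both conditions hold? YES.

YES


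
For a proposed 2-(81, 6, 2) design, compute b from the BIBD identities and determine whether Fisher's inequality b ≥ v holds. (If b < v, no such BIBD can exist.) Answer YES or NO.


r = λ(v − 1)/(k − 1) = 2·80/5 = 32.
b = vr/k = 81·32/6 = 432.
Fisher's inequality: b ≥ v ⇔ 432 ≥ 81? YES.

YES


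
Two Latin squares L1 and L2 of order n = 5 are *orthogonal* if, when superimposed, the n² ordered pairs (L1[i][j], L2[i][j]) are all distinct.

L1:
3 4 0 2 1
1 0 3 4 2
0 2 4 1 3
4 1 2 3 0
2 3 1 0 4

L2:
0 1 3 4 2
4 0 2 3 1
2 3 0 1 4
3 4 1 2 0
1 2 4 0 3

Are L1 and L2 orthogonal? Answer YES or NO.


Form the n² = 25 superimposed pairs (L1[i][j], L2[i][j]), row by row (rows and columns indexed from 0):
row 0: (3,0) (4,1) (0,3) (2,4) (1,2)
row 1: (1,4) (0,0) (3,2) (4,3) (2,1)
row 2: (0,2) (2,3) (4,0) (1,1) (3,4)
row 3: (4,3) (1,4) (2,1) (3,2) (0,0)
row 4: (2,1) (3,2) (1,4) (0,0) (4,3)
Orthogonality requires all 25 pairs distinct.
But the pair (4,3) repeats: cell (1,3) has L1 = 4, L2 = 3, and cell (3,0) has L1 = 4, L2 = 3.
A repeated pair means some other pair never occurs (only 15 distinct pairs out of 25), so the squares are not orthogonal.
Conclusion: NO.

NO


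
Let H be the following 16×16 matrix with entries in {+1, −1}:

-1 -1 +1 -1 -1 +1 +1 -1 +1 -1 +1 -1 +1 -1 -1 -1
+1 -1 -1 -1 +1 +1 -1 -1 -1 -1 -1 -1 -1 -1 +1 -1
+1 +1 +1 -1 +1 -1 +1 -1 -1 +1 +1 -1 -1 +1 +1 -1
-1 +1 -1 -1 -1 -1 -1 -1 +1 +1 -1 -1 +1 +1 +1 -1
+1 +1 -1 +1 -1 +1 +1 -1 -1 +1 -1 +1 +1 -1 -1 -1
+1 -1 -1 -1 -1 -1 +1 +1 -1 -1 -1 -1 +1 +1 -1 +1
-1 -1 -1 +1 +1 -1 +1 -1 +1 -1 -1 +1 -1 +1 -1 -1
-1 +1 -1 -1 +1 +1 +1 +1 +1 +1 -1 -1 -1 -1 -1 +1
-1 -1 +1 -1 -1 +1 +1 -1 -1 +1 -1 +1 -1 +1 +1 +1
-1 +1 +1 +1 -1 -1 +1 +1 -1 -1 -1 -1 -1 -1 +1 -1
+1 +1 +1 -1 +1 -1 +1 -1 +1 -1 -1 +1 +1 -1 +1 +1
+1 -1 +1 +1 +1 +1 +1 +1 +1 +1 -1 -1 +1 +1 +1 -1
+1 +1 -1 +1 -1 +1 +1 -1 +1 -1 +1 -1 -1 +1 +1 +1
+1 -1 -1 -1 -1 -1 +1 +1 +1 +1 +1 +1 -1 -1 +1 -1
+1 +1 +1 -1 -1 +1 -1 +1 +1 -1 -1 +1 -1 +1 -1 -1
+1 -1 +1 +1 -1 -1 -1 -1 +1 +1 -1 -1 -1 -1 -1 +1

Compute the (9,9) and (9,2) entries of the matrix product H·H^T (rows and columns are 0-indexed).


Row 2 of H: [1, 1, 1, -1, 1, -1, 1, -1, -1, 1, 1, -1, -1, 1, 1, -1].
Row 9 of H: [-1, 1, 1, 1, -1, -1, 1, 1, -1, -1, -1, -1, -1, -1, 1, -1].
(H·H^T)[9][9] = Σ_j H[9][j]·H[9][j] = (-1)² + (1)² + (1)² + (1)² + (-1)² + (-1)² + (1)² + (1)² + (-1)² + (-1)² + (-1)² + (-1)² + (-1)² + (-1)² + (1)² + (-1)² = 1 + 1 + 1 + 1 + 1 + 1 + 1 + 1 + 1 + 1 + 1 + 1 + 1 + 1 + 1 + 1 = 16.
(H·H^T)[9][2] = Σ_j H[9][j]·H[2][j] = (-1)·(1) + (1)·(1) + (1)·(1) + (1)·(-1) + (-1)·(1) + (-1)·(-1) + (1)·(1) + (1)·(-1) + (-1)·(-1) + (-1)·(1) + (-1)·(1) + (-1)·(-1) + (-1)·(-1) + (-1)·(1) + (1)·(1) + (-1)·(-1) = -1 + 1 + 1 + -1 + -1 + 1 + 1 + -1 + 1 + -1 + -1 + 1 + 1 + -1 + 1 + 1 = 2.
Rows 9 and 2 are not orthogonal (dot product = 2 ≠ 0), so H is not a Hadamard matrix.

(9,9) entry = 16; (9,2) entry = 2.


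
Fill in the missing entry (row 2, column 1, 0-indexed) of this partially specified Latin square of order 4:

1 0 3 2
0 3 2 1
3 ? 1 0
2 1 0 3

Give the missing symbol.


Row 2 contains symbols [0, 1, 3] — missing [2].
Column 1 contains symbols [0, 1, 3] — missing [2].
The missing symbol must appear in both missing sets; intersection = [2].
Therefore the hidden value is 2.

Missing value = 2.


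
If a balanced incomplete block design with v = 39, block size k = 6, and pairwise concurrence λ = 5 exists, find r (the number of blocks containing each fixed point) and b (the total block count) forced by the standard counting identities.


Any 2-(v, k, λ) BIBD satisfies two necessary conditions:
  (i)  Each point sits in r blocks, and counting incidences through any fixed point gives r(k − 1) = λ(v − 1), so r = λ(v − 1)/(k − 1).
  (ii) Total incidences bk = vr, so b = vr/k.
Step 1: r = λ(v − 1)/(k − 1) = 5·(39 − 1)/(6 − 1) = 5·38/5 = 190/5 = 38.
Step 2: b = vr/k = 39·38/6 = 1482/6 = 247.
Check integrality: r = 38 ∈ Z ✓, b = 247 ∈ Z ✓.
(These identities are necessary conditions: they determine r and b for any design with these parameters, but do not by themselves prove that one exists.)

r = 38, b = 247.


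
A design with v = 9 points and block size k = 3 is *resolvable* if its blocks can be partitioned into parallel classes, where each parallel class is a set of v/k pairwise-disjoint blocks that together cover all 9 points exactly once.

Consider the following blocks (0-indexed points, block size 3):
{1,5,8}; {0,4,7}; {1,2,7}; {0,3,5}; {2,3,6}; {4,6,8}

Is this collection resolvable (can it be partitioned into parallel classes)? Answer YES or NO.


v = 9, block size k = 3, number of blocks = 6.
For resolvability, blocks must partition into parallel classes of size v/k = 3.
Total blocks must therefore be a multiple of 3: 6 = 3·2 + 0 ⇒ divisible ✓.
Greedy packing gives 2 candidate class(es). Each should be a full parallel class (size 3, covers all 9 points).
  Class 1 (3 blocks): {1,5,8}; {0,4,7}; {2,3,6}. Points covered: [0, 1, 2, 3, 4, 5, 6, 7, 8].
  Class 2 (3 blocks): {1,2,7}; {0,3,5}; {4,6,8}. Points covered: [0, 1, 2, 3, 4, 5, 6, 7, 8].
All classes full (size 3)? YES. All classes cover every point? YES.
Resolvable? YES.

YES


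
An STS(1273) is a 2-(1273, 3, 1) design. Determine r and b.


An STS(v) is a 2-(v, 3, 1) BIBD: block size k = 3, λ = 1.
Replication: r(k − 1) = λ(v − 1) ⇒ r·2 = 1273 − 1 = 1272 ⇒ r = 636.
Block count: b = v(v − 1)/6 = 1273·1272/6 = 1619256/6 = 269876.
(Check via bk = vr: 269876·3 = 809628 = 1273·636 = 809628 ✓.)

r = 636, b = 269876.


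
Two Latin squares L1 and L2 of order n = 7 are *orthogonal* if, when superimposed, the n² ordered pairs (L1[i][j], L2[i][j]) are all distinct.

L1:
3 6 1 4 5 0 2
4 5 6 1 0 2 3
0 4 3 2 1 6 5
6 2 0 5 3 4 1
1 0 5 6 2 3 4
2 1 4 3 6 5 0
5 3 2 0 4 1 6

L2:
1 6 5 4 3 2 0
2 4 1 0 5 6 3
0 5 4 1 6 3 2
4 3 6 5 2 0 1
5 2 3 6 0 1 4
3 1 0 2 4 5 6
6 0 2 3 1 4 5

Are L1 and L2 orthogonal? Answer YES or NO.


Form the n² = 49 superimposed pairs (L1[i][j], L2[i][j]), row by row (rows and columns indexed from 0):
row 0: (3,1) (6,6) (1,5) (4,4) (5,3) (0,2) (2,0)
row 1: (4,2) (5,4) (6,1) (1,0) (0,5) (2,6) (3,3)
row 2: (0,0) (4,5) (3,4) (2,1) (1,6) (6,3) (5,2)
row 3: (6,4) (2,3) (0,6) (5,5) (3,2) (4,0) (1,1)
row 4: (1,5) (0,2) (5,3) (6,6) (2,0) (3,1) (4,4)
row 5: (2,3) (1,1) (4,0) (3,2) (6,4) (5,5) (0,6)
row 6: (5,6) (3,0) (2,2) (0,3) (4,1) (1,4) (6,5)
Orthogonality requires all 49 pairs distinct.
But the pair (1,5) repeats: cell (0,2) has L1 = 1, L2 = 5, and cell (4,0) has L1 = 1, L2 = 5.
A repeated pair means some other pair never occurs (only 35 distinct pairs out of 49), so the squares are not orthogonal.
Conclusion: NO.

NO


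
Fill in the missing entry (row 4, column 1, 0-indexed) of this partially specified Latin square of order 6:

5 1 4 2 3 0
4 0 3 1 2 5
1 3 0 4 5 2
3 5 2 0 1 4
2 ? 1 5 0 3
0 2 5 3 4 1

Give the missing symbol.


Row 4 contains symbols [0, 1, 2, 3, 5] — missing [4].
Column 1 contains symbols [0, 1, 2, 3, 5] — missing [4].
The missing symbol must appear in both missing sets; intersection = [4].
Therefore the hidden value is 4.

Missing value = 4.


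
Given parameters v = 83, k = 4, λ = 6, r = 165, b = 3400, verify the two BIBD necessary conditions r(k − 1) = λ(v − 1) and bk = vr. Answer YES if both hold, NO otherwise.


Condition (i): r(k − 1) = 165·3 = 495; λ(v − 1) = 6·82 = 492. Match? NO.
Condition (ii): bk = 3400·4 = 13600; vr = 83·165 = 13695. Match? NO.
Both conditions hold? NO.

NO


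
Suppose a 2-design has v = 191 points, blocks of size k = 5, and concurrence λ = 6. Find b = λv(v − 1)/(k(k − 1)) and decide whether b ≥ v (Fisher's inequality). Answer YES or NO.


r = λ(v − 1)/(k − 1) = 6·190/4 = 285.
b = vr/k = 191·285/5 = 10887.
Fisher's inequality: b ≥ v ⇔ 10887 ≥ 191? YES.

YES


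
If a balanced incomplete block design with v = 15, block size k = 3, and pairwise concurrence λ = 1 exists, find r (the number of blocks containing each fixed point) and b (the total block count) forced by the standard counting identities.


Any 2-(v, k, λ) BIBD satisfies two necessary conditions:
  (i)  Each point sits in r blocks, and counting incidences through any fixed point gives r(k − 1) = λ(v − 1), so r = λ(v − 1)/(k − 1).
  (ii) Total incidences bk = vr, so b = vr/k.
Step 1: r = λ(v − 1)/(k − 1) = 1·(15 − 1)/(3 − 1) = 1·14/2 = 14/2 = 7.
Step 2: b = vr/k = 15·7/3 = 105/3 = 35.
Check integrality: r = 7 ∈ Z ✓, b = 35 ∈ Z ✓.
(These identities are necessary conditions: they determine r and b for any design with these parameters, but do not by themselves prove that one exists.)

r = 7, b = 35.


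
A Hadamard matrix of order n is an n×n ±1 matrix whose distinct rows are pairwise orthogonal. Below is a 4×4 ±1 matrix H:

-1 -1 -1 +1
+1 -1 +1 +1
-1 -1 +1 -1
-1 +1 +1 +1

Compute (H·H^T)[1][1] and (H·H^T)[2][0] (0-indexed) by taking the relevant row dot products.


Row 0 of H: [-1, -1, -1, 1].
Row 1 of H: [1, -1, 1, 1].
Row 2 of H: [-1, -1, 1, -1].
(H·H^T)[1][1] = Σ_j H[1][j]·H[1][j] = (1)² + (-1)² + (1)² + (1)² = 1 + 1 + 1 + 1 = 4.
(H·H^T)[2][0] = Σ_j H[2][j]·H[0][j] = (-1)·(-1) + (-1)·(-1) + (1)·(-1) + (-1)·(1) = 1 + 1 + -1 + -1 = 0.
So rows 2 and 0 are orthogonal; the diagonal entry equals n = 4.

(1,1) entry = 4; (2,0) entry = 0.


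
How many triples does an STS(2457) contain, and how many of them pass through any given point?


An STS(v) is a 2-(v, 3, 1) BIBD: block size k = 3, λ = 1.
Replication: r(k − 1) = λ(v − 1) ⇒ r·2 = 2457 − 1 = 2456 ⇒ r = 1228.
Block count: bk = vr ⇒ b·3 = 2457·1228 = 3017196 ⇒ b = 1005732.
(Check via b = v(v − 1)/6 = 2457·2456/6 = 6034392/6 = 1005732.)

r = 1228, b = 1005732.


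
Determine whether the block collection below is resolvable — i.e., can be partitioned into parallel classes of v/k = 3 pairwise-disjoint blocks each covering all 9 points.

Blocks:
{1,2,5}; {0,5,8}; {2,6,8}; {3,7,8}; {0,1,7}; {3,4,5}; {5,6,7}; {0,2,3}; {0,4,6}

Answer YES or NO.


v = 9, block size k = 3, number of blocks = 9.
For resolvability, blocks must partition into parallel classes of size v/k = 3.
Total blocks must therefore be a multiple of 3: 9 = 3·3 + 0 ⇒ divisible ✓.
Consider block {0,5,8}. It intersects every other block in the collection, so no parallel class of size 3 can contain it.
Since every block must belong to some parallel class in a resolution, the collection cannot be partitioned into parallel classes.
Resolvable? NO.

NO


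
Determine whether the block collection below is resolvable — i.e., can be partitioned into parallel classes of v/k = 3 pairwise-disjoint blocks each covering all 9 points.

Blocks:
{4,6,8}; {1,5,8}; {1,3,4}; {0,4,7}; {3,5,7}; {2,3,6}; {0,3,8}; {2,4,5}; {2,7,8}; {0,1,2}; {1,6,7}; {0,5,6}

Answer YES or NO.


v = 9, block size k = 3, number of blocks = 12.
For resolvability, blocks must partition into parallel classes of size v/k = 3.
Total blocks must therefore be a multiple of 3: 12 = 3·4 + 0 ⇒ divisible ✓.
Greedy packing gives 4 candidate class(es). Each should be a full parallel class (size 3, covers all 9 points).
  Class 1 (3 blocks): {4,6,8}; {3,5,7}; {0,1,2}. Points covered: [0, 1, 2, 3, 4, 5, 6, 7, 8].
  Class 2 (3 blocks): {1,5,8}; {0,4,7}; {2,3,6}. Points covered: [0, 1, 2, 3, 4, 5, 6, 7, 8].
  Class 3 (3 blocks): {1,3,4}; {2,7,8}; {0,5,6}. Points covered: [0, 1, 2, 3, 4, 5, 6, 7, 8].
  Class 4 (3 blocks): {0,3,8}; {2,4,5}; {1,6,7}. Points covered: [0, 1, 2, 3, 4, 5, 6, 7, 8].
All classes full (size 3)? YES. All classes cover every point? YES.
Resolvable? YES.

YES


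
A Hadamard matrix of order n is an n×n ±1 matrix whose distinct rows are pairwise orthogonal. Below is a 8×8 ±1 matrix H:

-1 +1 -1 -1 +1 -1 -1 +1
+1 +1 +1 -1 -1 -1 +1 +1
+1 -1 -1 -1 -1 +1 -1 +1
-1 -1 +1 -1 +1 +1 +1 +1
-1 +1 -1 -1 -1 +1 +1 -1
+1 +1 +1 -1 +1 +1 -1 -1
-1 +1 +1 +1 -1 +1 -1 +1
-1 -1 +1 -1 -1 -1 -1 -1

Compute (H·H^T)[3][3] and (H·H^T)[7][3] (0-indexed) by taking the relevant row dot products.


Row 3 of H: [-1, -1, 1, -1, 1, 1, 1, 1].
Row 7 of H: [-1, -1, 1, -1, -1, -1, -1, -1].
(H·H^T)[3][3] = Σ_j H[3][j]·H[3][j] = (-1)² + (-1)² + (1)² + (-1)² + (1)² + (1)² + (1)² + (1)² = 1 + 1 + 1 + 1 + 1 + 1 + 1 + 1 = 8.
(H·H^T)[7][3] = Σ_j H[7][j]·H[3][j] = (-1)·(-1) + (-1)·(-1) + (1)·(1) + (-1)·(-1) + (-1)·(1) + (-1)·(1) + (-1)·(1) + (-1)·(1) = 1 + 1 + 1 + 1 + -1 + -1 + -1 + -1 = 0.
So rows 7 and 3 are orthogonal; the diagonal entry equals n = 8.

(3,3) entry = 8; (7,3) entry = 0.


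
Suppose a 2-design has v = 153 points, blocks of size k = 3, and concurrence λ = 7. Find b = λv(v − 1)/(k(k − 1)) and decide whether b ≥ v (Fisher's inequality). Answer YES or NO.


b = λv(v − 1)/(k(k − 1)) = 7·153·152/(3·2) = 162792/6 = 27132.
Compare with v = 153: b ≥ v, so Fisher's inequality holds.

YES


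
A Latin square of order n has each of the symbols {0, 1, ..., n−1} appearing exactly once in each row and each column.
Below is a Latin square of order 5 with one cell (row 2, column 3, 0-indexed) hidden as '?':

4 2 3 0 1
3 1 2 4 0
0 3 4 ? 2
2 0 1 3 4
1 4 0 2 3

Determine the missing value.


Row 2 contains symbols [0, 2, 3, 4] — missing [1].
Column 3 contains symbols [0, 2, 3, 4] — missing [1].
The missing symbol must appear in both missing sets; intersection = [1].
Therefore the hidden value is 1.

Missing value = 1.


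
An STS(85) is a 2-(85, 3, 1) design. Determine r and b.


An STS(v) is a 2-(v, 3, 1) BIBD: block size k = 3, λ = 1.
Replication: r(k − 1) = λ(v − 1) ⇒ r·2 = 85 − 1 = 84 ⇒ r = 42.
Block count: b = v(v − 1)/6 = 85·84/6 = 7140/6 = 1190.

r = 42, b = 1190.


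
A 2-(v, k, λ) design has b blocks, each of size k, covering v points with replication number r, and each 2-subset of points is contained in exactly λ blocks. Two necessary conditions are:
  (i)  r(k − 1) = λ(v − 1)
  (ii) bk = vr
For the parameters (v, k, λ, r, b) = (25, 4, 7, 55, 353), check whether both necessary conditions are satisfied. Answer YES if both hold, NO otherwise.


Condition (i): r(k − 1) = 55·3 = 165; λ(v − 1) = 7·24 = 168. Match? NO.
Condition (ii): bk = 353·4 = 1412; vr = 25·55 = 1375. Match? NO.
Both conditions hold? NO.

NO


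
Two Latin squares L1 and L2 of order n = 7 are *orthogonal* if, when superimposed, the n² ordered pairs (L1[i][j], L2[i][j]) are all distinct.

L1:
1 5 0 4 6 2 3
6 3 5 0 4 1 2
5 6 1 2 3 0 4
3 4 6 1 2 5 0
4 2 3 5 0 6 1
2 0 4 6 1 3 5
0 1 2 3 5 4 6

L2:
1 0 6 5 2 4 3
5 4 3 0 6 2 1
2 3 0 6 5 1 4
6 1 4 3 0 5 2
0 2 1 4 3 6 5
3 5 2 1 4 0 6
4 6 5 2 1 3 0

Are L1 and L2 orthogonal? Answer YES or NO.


Form the n² = 49 superimposed pairs (L1[i][j], L2[i][j]), row by row (rows and columns indexed from 0):
row 0: (1,1) (5,0) (0,6) (4,5) (6,2) (2,4) (3,3)
row 1: (6,5) (3,4) (5,3) (0,0) (4,6) (1,2) (2,1)
row 2: (5,2) (6,3) (1,0) (2,6) (3,5) (0,1) (4,4)
row 3: (3,6) (4,1) (6,4) (1,3) (2,0) (5,5) (0,2)
row 4: (4,0) (2,2) (3,1) (5,4) (0,3) (6,6) (1,5)
row 5: (2,3) (0,5) (4,2) (6,1) (1,4) (3,0) (5,6)
row 6: (0,4) (1,6) (2,5) (3,2) (5,1) (4,3) (6,0)
Orthogonality requires all 49 pairs distinct.
Check by first coordinate: for each symbol s of L1, list the L2 entries in the n cells where L1 = s; they must all differ.
  L1 = 0: L2 entries (in reading order) 6, 0, 1, 2, 3, 5, 4 — all 7 distinct ✓
  L1 = 1: L2 entries (in reading order) 1, 2, 0, 3, 5, 4, 6 — all 7 distinct ✓
  L1 = 2: L2 entries (in reading order) 4, 1, 6, 0, 2, 3, 5 — all 7 distinct ✓
  L1 = 3: L2 entries (in reading order) 3, 4, 5, 6, 1, 0, 2 — all 7 distinct ✓
  L1 = 4: L2 entries (in reading order) 5, 6, 4, 1, 0, 2, 3 — all 7 distinct ✓
  L1 = 5: L2 entries (in reading order) 0, 3, 2, 5, 4, 6, 1 — all 7 distinct ✓
  L1 = 6: L2 entries (in reading order) 2, 5, 3, 4, 6, 1, 0 — all 7 distinct ✓
Every symbol of L1 meets every symbol of L2 exactly once, so all 49 pairs are distinct (49 of 49).
Conclusion: YES.

YES


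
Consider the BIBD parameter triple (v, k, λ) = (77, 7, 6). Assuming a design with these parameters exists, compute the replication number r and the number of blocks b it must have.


Any 2-(v, k, λ) BIBD satisfies two necessary conditions:
  (i)  Each point sits in r blocks, and counting incidences through any fixed point gives r(k − 1) = λ(v − 1), so r = λ(v − 1)/(k − 1).
  (ii) Total incidences bk = vr, so b = vr/k.
Step 1: r = λ(v − 1)/(k − 1) = 6·(77 − 1)/(7 − 1) = 6·76/6 = 456/6 = 76.
Step 2: b = vr/k = 77·76/7 = 5852/7 = 836.
Check integrality: r = 76 ∈ Z ✓, b = 836 ∈ Z ✓.
(These identities are necessary conditions: they determine r and b for any design with these parameters, but do not by themselves prove that one exists.)

r = 76, b = 836.


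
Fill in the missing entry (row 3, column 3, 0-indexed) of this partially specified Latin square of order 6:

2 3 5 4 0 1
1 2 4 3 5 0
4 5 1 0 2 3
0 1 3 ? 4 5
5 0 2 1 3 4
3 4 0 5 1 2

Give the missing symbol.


Row 3 contains symbols [0, 1, 3, 4, 5] — missing [2].
Column 3 contains symbols [0, 1, 3, 4, 5] — missing [2].
The missing symbol must appear in both missing sets; intersection = [2].
Therefore the hidden value is 2.

Missing value = 2.


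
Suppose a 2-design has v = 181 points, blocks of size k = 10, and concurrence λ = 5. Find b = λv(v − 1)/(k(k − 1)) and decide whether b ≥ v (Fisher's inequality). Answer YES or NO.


b = λv(v − 1)/(k(k − 1)) = 5·181·180/(10·9) = 162900/90 = 1810.
Compare with v = 181: b ≥ v, so Fisher's inequality holds.

YES


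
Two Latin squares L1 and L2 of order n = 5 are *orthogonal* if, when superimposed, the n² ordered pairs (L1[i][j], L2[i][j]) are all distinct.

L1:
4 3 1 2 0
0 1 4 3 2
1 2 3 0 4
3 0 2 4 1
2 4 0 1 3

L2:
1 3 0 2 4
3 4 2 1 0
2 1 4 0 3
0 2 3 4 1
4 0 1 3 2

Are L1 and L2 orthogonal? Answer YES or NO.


Form the n² = 25 superimposed pairs (L1[i][j], L2[i][j]), row by row (rows and columns indexed from 0):
row 0: (4,1) (3,3) (1,0) (2,2) (0,4)
row 1: (0,3) (1,4) (4,2) (3,1) (2,0)
row 2: (1,2) (2,1) (3,4) (0,0) (4,3)
row 3: (3,0) (0,2) (2,3) (4,4) (1,1)
row 4: (2,4) (4,0) (0,1) (1,3) (3,2)
Orthogonality requires all 25 pairs distinct.
Check by first coordinate: for each symbol s of L1, list the L2 entries in the n cells where L1 = s; they must all differ.
  L1 = 0: L2 entries (in reading order) 4, 3, 0, 2, 1 — all 5 distinct ✓
  L1 = 1: L2 entries (in reading order) 0, 4, 2, 1, 3 — all 5 distinct ✓
  L1 = 2: L2 entries (in reading order) 2, 0, 1, 3, 4 — all 5 distinct ✓
  L1 = 3: L2 entries (in reading order) 3, 1, 4, 0, 2 — all 5 distinct ✓
  L1 = 4: L2 entries (in reading order) 1, 2, 3, 4, 0 — all 5 distinct ✓
Every symbol of L1 meets every symbol of L2 exactly once, so all 25 pairs are distinct (25 of 25).
Conclusion: YES.

YES


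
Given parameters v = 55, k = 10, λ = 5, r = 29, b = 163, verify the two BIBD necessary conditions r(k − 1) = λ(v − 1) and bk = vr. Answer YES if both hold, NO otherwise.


Condition (i): r(k − 1) = 29·9 = 261; λ(v − 1) = 5·54 = 270. Match? NO.
Condition (ii): bk = 163·10 = 1630; vr = 55·29 = 1595. Match? NO.
Both conditions hold? NO.

NO


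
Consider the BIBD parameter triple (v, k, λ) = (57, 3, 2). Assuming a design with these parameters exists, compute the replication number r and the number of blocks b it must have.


Any 2-(v, k, λ) BIBD satisfies two necessary conditions:
  (i)  Each point sits in r blocks, and counting incidences through any fixed point gives r(k − 1) = λ(v − 1), so r = λ(v − 1)/(k − 1).
  (ii) Total incidences bk = vr, so b = vr/k.
Step 1: r = λ(v − 1)/(k − 1) = 2·(57 − 1)/(3 − 1) = 2·56/2 = 112/2 = 56.
Step 2: b = vr/k = 57·56/3 = 3192/3 = 1064.
Check integrality: r = 56 ∈ Z ✓, b = 1064 ∈ Z ✓.
(These identities are necessary conditions: they determine r and b for any design with these parameters, but do not by themselves prove that one exists.)

r = 56, b = 1064.


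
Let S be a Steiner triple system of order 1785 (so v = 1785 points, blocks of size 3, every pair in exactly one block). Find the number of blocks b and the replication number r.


An STS(v) is a 2-(v, 3, 1) BIBD: block size k = 3, λ = 1.
Replication: r(k − 1) = λ(v − 1) ⇒ r·2 = 1785 − 1 = 1784 ⇒ r = 892.
Block count: b = v(v − 1)/6 = 1785·1784/6 = 3184440/6 = 530740.

r = 892, b = 530740.


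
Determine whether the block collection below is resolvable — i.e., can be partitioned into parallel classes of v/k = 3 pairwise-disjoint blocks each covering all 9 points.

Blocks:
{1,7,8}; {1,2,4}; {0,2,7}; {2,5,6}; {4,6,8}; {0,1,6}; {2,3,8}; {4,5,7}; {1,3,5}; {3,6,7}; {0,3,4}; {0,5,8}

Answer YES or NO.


v = 9, block size k = 3, number of blocks = 12.
For resolvability, blocks must partition into parallel classes of size v/k = 3.
Total blocks must therefore be a multiple of 3: 12 = 3·4 + 0 ⇒ divisible ✓.
Greedy packing gives 4 candidate class(es). Each should be a full parallel class (size 3, covers all 9 points).
  Class 1 (3 blocks): {1,7,8}; {2,5,6}; {0,3,4}. Points covered: [0, 1, 2, 3, 4, 5, 6, 7, 8].
  Class 2 (3 blocks): {1,2,4}; {3,6,7}; {0,5,8}. Points covered: [0, 1, 2, 3, 4, 5, 6, 7, 8].
  Class 3 (3 blocks): {0,2,7}; {4,6,8}; {1,3,5}. Points covered: [0, 1, 2, 3, 4, 5, 6, 7, 8].
  Class 4 (3 blocks): {0,1,6}; {2,3,8}; {4,5,7}. Points covered: [0, 1, 2, 3, 4, 5, 6, 7, 8].
All classes full (size 3)? YES. All classes cover every point? YES.
Resolvable? YES.

YES


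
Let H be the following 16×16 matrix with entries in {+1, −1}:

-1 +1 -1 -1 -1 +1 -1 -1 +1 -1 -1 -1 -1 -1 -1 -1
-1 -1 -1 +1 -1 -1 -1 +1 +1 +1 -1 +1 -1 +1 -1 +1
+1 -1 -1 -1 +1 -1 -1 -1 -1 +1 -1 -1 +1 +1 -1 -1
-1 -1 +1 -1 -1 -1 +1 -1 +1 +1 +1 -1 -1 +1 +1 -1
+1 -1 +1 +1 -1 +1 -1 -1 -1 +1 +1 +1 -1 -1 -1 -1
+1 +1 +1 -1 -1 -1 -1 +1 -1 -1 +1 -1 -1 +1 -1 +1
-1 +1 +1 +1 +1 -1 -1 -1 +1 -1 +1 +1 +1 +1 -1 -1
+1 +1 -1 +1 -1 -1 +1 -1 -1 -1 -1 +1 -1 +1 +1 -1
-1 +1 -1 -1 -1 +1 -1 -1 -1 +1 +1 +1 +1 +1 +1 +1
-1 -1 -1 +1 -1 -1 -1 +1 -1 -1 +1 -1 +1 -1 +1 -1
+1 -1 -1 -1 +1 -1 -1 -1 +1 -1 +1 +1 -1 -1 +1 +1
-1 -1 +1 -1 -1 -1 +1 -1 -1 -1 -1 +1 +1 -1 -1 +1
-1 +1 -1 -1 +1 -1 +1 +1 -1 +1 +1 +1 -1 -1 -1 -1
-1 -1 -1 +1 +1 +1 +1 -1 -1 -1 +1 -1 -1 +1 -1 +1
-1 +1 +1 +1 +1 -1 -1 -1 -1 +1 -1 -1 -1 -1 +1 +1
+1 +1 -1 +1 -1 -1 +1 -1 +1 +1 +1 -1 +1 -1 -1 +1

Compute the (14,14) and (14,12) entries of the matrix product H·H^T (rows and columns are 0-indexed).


Row 12 of H: [-1, 1, -1, -1, 1, -1, 1, 1, -1, 1, 1, 1, -1, -1, -1, -1].
Row 14 of H: [-1, 1, 1, 1, 1, -1, -1, -1, -1, 1, -1, -1, -1, -1, 1, 1].
(H·H^T)[14][14] = Σ_j H[14][j]·H[14][j] = (-1)² + (1)² + (1)² + (1)² + (1)² + (-1)² + (-1)² + (-1)² + (-1)² + (1)² + (-1)² + (-1)² + (-1)² + (-1)² + (1)² + (1)² = 1 + 1 + 1 + 1 + 1 + 1 + 1 + 1 + 1 + 1 + 1 + 1 + 1 + 1 + 1 + 1 = 16.
(H·H^T)[14][12] = Σ_j H[14][j]·H[12][j] = (-1)·(-1) + (1)·(1) + (1)·(-1) + (1)·(-1) + (1)·(1) + (-1)·(-1) + (-1)·(1) + (-1)·(1) + (-1)·(-1) + (1)·(1) + (-1)·(1) + (-1)·(1) + (-1)·(-1) + (-1)·(-1) + (1)·(-1) + (1)·(-1) = 1 + 1 + -1 + -1 + 1 + 1 + -1 + -1 + 1 + 1 + -1 + -1 + 1 + 1 + -1 + -1 = 0.
So rows 14 and 12 are orthogonal; the diagonal entry equals n = 16.

(14,14) entry = 16; (14,12) entry = 0.


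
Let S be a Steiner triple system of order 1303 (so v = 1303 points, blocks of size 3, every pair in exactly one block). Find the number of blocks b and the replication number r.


An STS(v) is a 2-(v, 3, 1) BIBD: block size k = 3, λ = 1.
Replication: r(k − 1) = λ(v − 1) ⇒ r·2 = 1303 − 1 = 1302 ⇒ r = 651.
Block count: bk = vr ⇒ b·3 = 1303·651 = 848253 ⇒ b = 282751.

r = 651, b = 282751.


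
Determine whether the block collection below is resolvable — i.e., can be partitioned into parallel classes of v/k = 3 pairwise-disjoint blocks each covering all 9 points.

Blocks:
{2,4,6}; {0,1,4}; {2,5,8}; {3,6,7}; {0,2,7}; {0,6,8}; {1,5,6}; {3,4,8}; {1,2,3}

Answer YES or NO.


v = 9, block size k = 3, number of blocks = 9.
For resolvability, blocks must partition into parallel classes of size v/k = 3.
Total blocks must therefore be a multiple of 3: 9 = 3·3 + 0 ⇒ divisible ✓.
Consider block {2,4,6}. It intersects every other block in the collection, so no parallel class of size 3 can contain it.
Since every block must belong to some parallel class in a resolution, the collection cannot be partitioned into parallel classes.
Resolvable? NO.

NO


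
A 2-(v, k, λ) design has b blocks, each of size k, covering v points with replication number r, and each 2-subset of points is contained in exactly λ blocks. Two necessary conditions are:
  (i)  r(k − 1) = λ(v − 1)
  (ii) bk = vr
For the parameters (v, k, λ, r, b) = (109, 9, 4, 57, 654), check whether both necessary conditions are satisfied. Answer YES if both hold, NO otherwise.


Condition (i): r(k − 1) = 57·8 = 456; λ(v − 1) = 4·108 = 432. Match? NO.
Condition (ii): bk = 654·9 = 5886; vr = 109·57 = 6213. Match? NO.
Both conditions hold? NO.

NO


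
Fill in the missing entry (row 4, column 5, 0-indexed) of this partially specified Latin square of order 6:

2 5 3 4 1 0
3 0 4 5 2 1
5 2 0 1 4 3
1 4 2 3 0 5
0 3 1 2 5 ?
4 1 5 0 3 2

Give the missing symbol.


Row 4 contains symbols [0, 1, 2, 3, 5] — missing [4].
Column 5 contains symbols [0, 1, 2, 3, 5] — missing [4].
The missing symbol must appear in both missing sets; intersection = [4].
Therefore the hidden value is 4.

Missing value = 4.


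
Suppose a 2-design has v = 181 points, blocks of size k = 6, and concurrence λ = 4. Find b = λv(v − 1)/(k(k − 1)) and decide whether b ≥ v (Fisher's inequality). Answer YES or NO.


r = λ(v − 1)/(k − 1) = 4·180/5 = 144.
b = vr/k = 181·144/6 = 4344.
Fisher's inequality: b ≥ v ⇔ 4344 ≥ 181? YES.

YES


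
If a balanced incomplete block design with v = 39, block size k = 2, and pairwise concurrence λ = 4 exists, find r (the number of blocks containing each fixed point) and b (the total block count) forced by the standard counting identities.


Any 2-(v, k, λ) BIBD satisfies two necessary conditions:
  (i)  Each point sits in r blocks, and counting incidences through any fixed point gives r(k − 1) = λ(v − 1), so r = λ(v − 1)/(k − 1).
  (ii) Total incidences bk = vr, so b = vr/k.
Step 1: r = λ(v − 1)/(k − 1) = 4·(39 − 1)/(2 − 1) = 4·38/1 = 152/1 = 152.
Step 2: b = vr/k = 39·152/2 = 5928/2 = 2964.
Check integrality: r = 152 ∈ Z ✓, b = 2964 ∈ Z ✓.
(These identities are necessary conditions: they determine r and b for any design with these parameters, but do not by themselves prove that one exists.)

r = 152, b = 2964.


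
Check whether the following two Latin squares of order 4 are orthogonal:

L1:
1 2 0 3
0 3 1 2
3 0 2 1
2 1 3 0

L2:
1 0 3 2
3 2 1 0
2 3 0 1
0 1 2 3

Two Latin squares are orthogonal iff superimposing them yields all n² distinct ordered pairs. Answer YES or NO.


Form the n² = 16 superimposed pairs (L1[i][j], L2[i][j]), row by row (rows and columns indexed from 0):
row 0: (1,1) (2,0) (0,3) (3,2)
row 1: (0,3) (3,2) (1,1) (2,0)
row 2: (3,2) (0,3) (2,0) (1,1)
row 3: (2,0) (1,1) (3,2) (0,3)
Orthogonality requires all 16 pairs distinct.
But the pair (0,3) repeats: cell (0,2) has L1 = 0, L2 = 3, and cell (1,0) has L1 = 0, L2 = 3.
A repeated pair means some other pair never occurs (only 4 distinct pairs out of 16), so the squares are not orthogonal.
Conclusion: NO.

NO


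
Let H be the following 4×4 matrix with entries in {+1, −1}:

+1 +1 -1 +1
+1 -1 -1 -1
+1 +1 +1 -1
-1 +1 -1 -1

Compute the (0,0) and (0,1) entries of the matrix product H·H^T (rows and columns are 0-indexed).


Row 0 of H: [1, 1, -1, 1].
Row 1 of H: [1, -1, -1, -1].
(H·H^T)[0][0] = Σ_j H[0][j]·H[0][j] = (1)² + (1)² + (-1)² + (1)² = 1 + 1 + 1 + 1 = 4.
(H·H^T)[0][1] = Σ_j H[0][j]·H[1][j] = (1)·(1) + (1)·(-1) + (-1)·(-1) + (1)·(-1) = 1 + -1 + 1 + -1 = 0.
So rows 0 and 1 are orthogonal; the diagonal entry equals n = 4.

(0,0) entry = 4; (0,1) entry = 0.


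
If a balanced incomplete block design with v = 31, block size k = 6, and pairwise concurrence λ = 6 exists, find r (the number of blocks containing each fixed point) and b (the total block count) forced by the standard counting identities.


Any 2-(v, k, λ) BIBD satisfies two necessary conditions:
  (i)  Each point sits in r blocks, and counting incidences through any fixed point gives r(k − 1) = λ(v − 1), so r = λ(v − 1)/(k − 1).
  (ii) Total incidences bk = vr, so b = vr/k.
Step 1: r = λ(v − 1)/(k − 1) = 6·(31 − 1)/(6 − 1) = 6·30/5 = 180/5 = 36.
Step 2: b = vr/k = 31·36/6 = 1116/6 = 186.
Check integrality: r = 36 ∈ Z ✓, b = 186 ∈ Z ✓.
(These identities are necessary conditions: they determine r and b for any design with these parameters, but do not by themselves prove that one exists.)

r = 36, b = 186.


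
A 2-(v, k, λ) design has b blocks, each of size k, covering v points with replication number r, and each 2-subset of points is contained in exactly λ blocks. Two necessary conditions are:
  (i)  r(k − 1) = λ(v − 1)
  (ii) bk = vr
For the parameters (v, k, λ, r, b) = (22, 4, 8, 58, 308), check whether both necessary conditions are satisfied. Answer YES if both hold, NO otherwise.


Condition (i): r(k − 1) = 58·3 = 174; λ(v − 1) = 8·21 = 168. Match? NO.
Condition (ii): bk = 308·4 = 1232; vr = 22·58 = 1276. Match? NO.
Both conditions hold? NO.

NO


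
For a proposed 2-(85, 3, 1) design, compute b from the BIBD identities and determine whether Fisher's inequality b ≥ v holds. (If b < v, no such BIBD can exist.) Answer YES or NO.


b = λv(v − 1)/(k(k − 1)) = 1·85·84/(3·2) = 7140/6 = 1190.
Compare with v = 85: b ≥ v, so Fisher's inequality holds.

YES


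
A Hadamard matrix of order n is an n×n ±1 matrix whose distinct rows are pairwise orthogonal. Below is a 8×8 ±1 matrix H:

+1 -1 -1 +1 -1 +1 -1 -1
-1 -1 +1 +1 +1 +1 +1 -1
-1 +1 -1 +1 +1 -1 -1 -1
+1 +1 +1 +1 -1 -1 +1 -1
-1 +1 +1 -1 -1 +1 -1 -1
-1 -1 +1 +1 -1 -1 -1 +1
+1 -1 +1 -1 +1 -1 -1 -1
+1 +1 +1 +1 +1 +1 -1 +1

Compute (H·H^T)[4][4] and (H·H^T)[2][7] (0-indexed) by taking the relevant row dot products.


Row 2 of H: [-1, 1, -1, 1, 1, -1, -1, -1].
Row 4 of H: [-1, 1, 1, -1, -1, 1, -1, -1].
Row 7 of H: [1, 1, 1, 1, 1, 1, -1, 1].
(H·H^T)[4][4] = Σ_j H[4][j]·H[4][j] = (-1)² + (1)² + (1)² + (-1)² + (-1)² + (1)² + (-1)² + (-1)² = 1 + 1 + 1 + 1 + 1 + 1 + 1 + 1 = 8.
(H·H^T)[2][7] = Σ_j H[2][j]·H[7][j] = (-1)·(1) + (1)·(1) + (-1)·(1) + (1)·(1) + (1)·(1) + (-1)·(1) + (-1)·(-1) + (-1)·(1) = -1 + 1 + -1 + 1 + 1 + -1 + 1 + -1 = 0.
So rows 2 and 7 are orthogonal; the diagonal entry equals n = 8.

(4,4) entry = 8; (2,7) entry = 0.


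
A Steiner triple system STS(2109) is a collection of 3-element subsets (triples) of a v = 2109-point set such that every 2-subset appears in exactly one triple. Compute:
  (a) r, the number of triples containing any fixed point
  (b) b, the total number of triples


An STS(v) is a 2-(v, 3, 1) BIBD: block size k = 3, λ = 1.
Replication: r(k − 1) = λ(v − 1) ⇒ r·2 = 2109 − 1 = 2108 ⇒ r = 1054.
Block count: b = v(v − 1)/6 = 2109·2108/6 = 4445772/6 = 740962.

r = 1054, b = 740962.


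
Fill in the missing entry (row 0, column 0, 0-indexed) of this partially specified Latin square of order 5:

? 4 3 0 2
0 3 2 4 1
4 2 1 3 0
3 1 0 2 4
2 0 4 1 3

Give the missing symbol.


Row 0 contains symbols [0, 2, 3, 4] — missing [1].
Column 0 contains symbols [0, 2, 3, 4] — missing [1].
The missing symbol must appear in both missing sets; intersection = [1].
Therefore the hidden value is 1.

Missing value = 1.


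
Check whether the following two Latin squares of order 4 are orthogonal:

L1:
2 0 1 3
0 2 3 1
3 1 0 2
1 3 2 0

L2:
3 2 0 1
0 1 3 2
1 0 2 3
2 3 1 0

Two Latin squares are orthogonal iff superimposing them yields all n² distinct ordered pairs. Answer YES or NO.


Form the n² = 16 superimposed pairs (L1[i][j], L2[i][j]), row by row (rows and columns indexed from 0):
row 0: (2,3) (0,2) (1,0) (3,1)
row 1: (0,0) (2,1) (3,3) (1,2)
row 2: (3,1) (1,0) (0,2) (2,3)
row 3: (1,2) (3,3) (2,1) (0,0)
Orthogonality requires all 16 pairs distinct.
But the pair (3,1) repeats: cell (0,3) has L1 = 3, L2 = 1, and cell (2,0) has L1 = 3, L2 = 1.
A repeated pair means some other pair never occurs (only 8 distinct pairs out of 16), so the squares are not orthogonal.
Conclusion: NO.

NO


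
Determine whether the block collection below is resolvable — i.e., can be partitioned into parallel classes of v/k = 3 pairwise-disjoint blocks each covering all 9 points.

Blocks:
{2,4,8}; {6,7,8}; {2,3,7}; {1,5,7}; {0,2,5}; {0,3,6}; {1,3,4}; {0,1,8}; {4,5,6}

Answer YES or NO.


v = 9, block size k = 3, number of blocks = 9.
For resolvability, blocks must partition into parallel classes of size v/k = 3.
Total blocks must therefore be a multiple of 3: 9 = 3·3 + 0 ⇒ divisible ✓.
Greedy packing gives 3 candidate class(es). Each should be a full parallel class (size 3, covers all 9 points).
  Class 1 (3 blocks): {2,4,8}; {1,5,7}; {0,3,6}. Points covered: [0, 1, 2, 3, 4, 5, 6, 7, 8].
  Class 2 (3 blocks): {6,7,8}; {0,2,5}; {1,3,4}. Points covered: [0, 1, 2, 3, 4, 5, 6, 7, 8].
  Class 3 (3 blocks): {2,3,7}; {0,1,8}; {4,5,6}. Points covered: [0, 1, 2, 3, 4, 5, 6, 7, 8].
All classes full (size 3)? YES. All classes cover every point? YES.
Resolvable? YES.

YES


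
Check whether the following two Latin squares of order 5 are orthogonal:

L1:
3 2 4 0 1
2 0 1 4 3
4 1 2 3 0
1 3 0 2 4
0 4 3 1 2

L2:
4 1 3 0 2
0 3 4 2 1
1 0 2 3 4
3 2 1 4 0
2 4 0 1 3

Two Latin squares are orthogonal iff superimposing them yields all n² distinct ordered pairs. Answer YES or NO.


Form the n² = 25 superimposed pairs (L1[i][j], L2[i][j]), row by row (rows and columns indexed from 0):
row 0: (3,4) (2,1) (4,3) (0,0) (1,2)
row 1: (2,0) (0,3) (1,4) (4,2) (3,1)
row 2: (4,1) (1,0) (2,2) (3,3) (0,4)
row 3: (1,3) (3,2) (0,1) (2,4) (4,0)
row 4: (0,2) (4,4) (3,0) (1,1) (2,3)
Orthogonality requires all 25 pairs distinct.
Check by first coordinate: for each symbol s of L1, list the L2 entries in the n cells where L1 = s; they must all differ.
  L1 = 0: L2 entries (in reading order) 0, 3, 4, 1, 2 — all 5 distinct ✓
  L1 = 1: L2 entries (in reading order) 2, 4, 0, 3, 1 — all 5 distinct ✓
  L1 = 2: L2 entries (in reading order) 1, 0, 2, 4, 3 — all 5 distinct ✓
  L1 = 3: L2 entries (in reading order) 4, 1, 3, 2, 0 — all 5 distinct ✓
  L1 = 4: L2 entries (in reading order) 3, 2, 1, 0, 4 — all 5 distinct ✓
Every symbol of L1 meets every symbol of L2 exactly once, so all 25 pairs are distinct (25 of 25).
Conclusion: YES.

YES


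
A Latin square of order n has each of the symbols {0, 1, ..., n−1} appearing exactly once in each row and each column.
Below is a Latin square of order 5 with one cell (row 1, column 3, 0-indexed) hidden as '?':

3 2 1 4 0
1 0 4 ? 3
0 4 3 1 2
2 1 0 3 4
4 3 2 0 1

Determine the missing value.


Row 1 contains symbols [0, 1, 3, 4] — missing [2].
Column 3 contains symbols [0, 1, 3, 4] — missing [2].
The missing symbol must appear in both missing sets; intersection = [2].
Therefore the hidden value is 2.

Missing value = 2.
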